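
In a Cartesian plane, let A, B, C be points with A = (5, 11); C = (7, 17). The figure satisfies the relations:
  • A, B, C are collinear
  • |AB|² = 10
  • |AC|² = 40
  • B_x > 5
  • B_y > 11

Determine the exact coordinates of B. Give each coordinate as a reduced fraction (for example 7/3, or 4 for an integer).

1. B_x = 6  [[A, B, C are collinear ⇒ 6x-2y-8=0] ∩ [|B−(5, 11)|²=10]]
2. B_y = 14  [[A, B, C are collinear ⇒ 6x-2y-8=0] ∩ [|B−(5, 11)|²=10]]
   so B = (6, 14)

B = (6, 14)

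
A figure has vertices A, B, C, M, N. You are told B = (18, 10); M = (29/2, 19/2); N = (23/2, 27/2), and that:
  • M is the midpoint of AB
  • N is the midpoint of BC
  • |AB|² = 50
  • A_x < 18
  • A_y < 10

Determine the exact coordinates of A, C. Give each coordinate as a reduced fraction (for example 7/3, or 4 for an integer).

A = (11, 9)
C = (5, 17)

1. A_x = 11  [A = 2·M−B = 2·(29/2, 19/2)−(18, 10)]
2. A_y = 9  [A = 2·M−B = 2·(29/2, 19/2)−(18, 10)]
   so A = (11, 9)
3. C_x = 5  [C = 2·N−B = 2·(23/2, 27/2)−(18, 10)]
4. C_y = 17  [C = 2·N−B = 2·(23/2, 27/2)−(18, 10)]
   so C = (5, 17)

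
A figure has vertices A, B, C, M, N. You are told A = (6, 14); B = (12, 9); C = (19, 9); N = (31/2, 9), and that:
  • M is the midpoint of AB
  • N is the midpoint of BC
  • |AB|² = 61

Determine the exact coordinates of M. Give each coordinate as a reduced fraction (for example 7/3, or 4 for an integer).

1. M_x = 9  [2·M = A+B = (6, 14)+(12, 9)]
2. M_y = 23/2  [2·M = A+B = (6, 14)+(12, 9)]
   so M = (9, 23/2)

M = (9, 23/2)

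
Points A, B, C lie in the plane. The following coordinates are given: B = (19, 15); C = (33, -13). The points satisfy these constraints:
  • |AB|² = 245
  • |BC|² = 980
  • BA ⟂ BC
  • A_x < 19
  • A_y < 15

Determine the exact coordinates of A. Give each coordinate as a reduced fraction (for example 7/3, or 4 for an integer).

A = (5, 8)

1. A_x = 5  [[BA ⟂ BC ⇒ 14x-28y+154=0] ∩ [|A−(19, 15)|²=245]]
2. A_y = 8  [[BA ⟂ BC ⇒ 14x-28y+154=0] ∩ [|A−(19, 15)|²=245]]
   so A = (5, 8)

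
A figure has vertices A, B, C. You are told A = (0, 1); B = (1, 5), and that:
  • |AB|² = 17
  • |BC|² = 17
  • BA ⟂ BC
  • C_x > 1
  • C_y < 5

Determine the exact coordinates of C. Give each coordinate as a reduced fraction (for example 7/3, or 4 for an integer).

1. C_x = 5  [[BA ⟂ BC ⇒ -1x-4y+21=0] ∩ [|C−(1, 5)|²=17]]
2. C_y = 4  [[BA ⟂ BC ⇒ -1x-4y+21=0] ∩ [|C−(1, 5)|²=17]]
   so C = (5, 4)

C = (5, 4)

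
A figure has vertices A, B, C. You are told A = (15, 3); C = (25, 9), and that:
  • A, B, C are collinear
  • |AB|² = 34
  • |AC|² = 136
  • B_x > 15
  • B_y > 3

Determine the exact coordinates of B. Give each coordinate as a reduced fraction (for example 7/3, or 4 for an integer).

1. B_x = 20  [[A, B, C are collinear ⇒ 6x-10y-60=0] ∩ [|B−(15, 3)|²=34]]
2. B_y = 6  [[A, B, C are collinear ⇒ 6x-10y-60=0] ∩ [|B−(15, 3)|²=34]]
   so B = (20, 6)

B = (20, 6)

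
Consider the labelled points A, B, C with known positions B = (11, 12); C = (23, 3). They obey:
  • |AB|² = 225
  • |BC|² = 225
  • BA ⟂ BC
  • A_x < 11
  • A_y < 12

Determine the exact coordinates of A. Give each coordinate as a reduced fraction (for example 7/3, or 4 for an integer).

A = (2, 0)

1. A_x = 2  [[BA ⟂ BC ⇒ 12x-9y-24=0] ∩ [|A−(11, 12)|²=225]]
2. A_y = 0  [[BA ⟂ BC ⇒ 12x-9y-24=0] ∩ [|A−(11, 12)|²=225]]
   so A = (2, 0)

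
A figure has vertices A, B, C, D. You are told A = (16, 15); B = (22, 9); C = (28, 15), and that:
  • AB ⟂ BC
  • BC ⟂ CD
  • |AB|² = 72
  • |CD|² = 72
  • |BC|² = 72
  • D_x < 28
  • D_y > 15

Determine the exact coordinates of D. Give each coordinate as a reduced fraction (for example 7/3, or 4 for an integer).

D = (22, 21)

1. D_x = 22  [[BC ⟂ CD ⇒ 6x+6y-258=0] ∩ [|D−(28, 15)|²=72]]
2. D_y = 21  [[BC ⟂ CD ⇒ 6x+6y-258=0] ∩ [|D−(28, 15)|²=72]]
   so D = (22, 21)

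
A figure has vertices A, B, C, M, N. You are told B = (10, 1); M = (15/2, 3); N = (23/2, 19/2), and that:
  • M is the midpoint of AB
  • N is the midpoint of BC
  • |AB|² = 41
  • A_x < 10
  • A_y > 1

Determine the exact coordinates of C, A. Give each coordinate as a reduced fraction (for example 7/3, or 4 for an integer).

C = (13, 18)
A = (5, 5)

1. A_x = 5  [A = 2·M−B = 2·(15/2, 3)−(10, 1)]
2. A_y = 5  [A = 2·M−B = 2·(15/2, 3)−(10, 1)]
   so A = (5, 5)
3. C_x = 13  [C = 2·N−B = 2·(23/2, 19/2)−(10, 1)]
4. C_y = 18  [C = 2·N−B = 2·(23/2, 19/2)−(10, 1)]
   so C = (13, 18)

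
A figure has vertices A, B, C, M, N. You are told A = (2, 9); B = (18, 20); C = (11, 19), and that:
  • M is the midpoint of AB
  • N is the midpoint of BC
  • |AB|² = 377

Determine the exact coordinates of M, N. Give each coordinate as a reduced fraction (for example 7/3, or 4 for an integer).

M = (10, 29/2)
N = (29/2, 39/2)

1. M_x = 10  [2·M = A+B = (2, 9)+(18, 20)]
2. M_y = 29/2  [2·M = A+B = (2, 9)+(18, 20)]
   so M = (10, 29/2)
3. N_x = 29/2  [2·N = B+C = (18, 20)+(11, 19)]
4. N_y = 39/2  [2·N = B+C = (18, 20)+(11, 19)]
   so N = (29/2, 39/2)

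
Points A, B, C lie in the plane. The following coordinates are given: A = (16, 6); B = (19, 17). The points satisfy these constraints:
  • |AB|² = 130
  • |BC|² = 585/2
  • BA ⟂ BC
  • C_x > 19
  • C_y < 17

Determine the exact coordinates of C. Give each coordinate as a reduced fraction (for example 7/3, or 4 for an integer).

1. C_x = 71/2  [[BA ⟂ BC ⇒ -3x-11y+244=0] ∩ [|C−(19, 17)|²=585/2]]
2. C_y = 25/2  [[BA ⟂ BC ⇒ -3x-11y+244=0] ∩ [|C−(19, 17)|²=585/2]]
   so C = (71/2, 25/2)

C = (71/2, 25/2)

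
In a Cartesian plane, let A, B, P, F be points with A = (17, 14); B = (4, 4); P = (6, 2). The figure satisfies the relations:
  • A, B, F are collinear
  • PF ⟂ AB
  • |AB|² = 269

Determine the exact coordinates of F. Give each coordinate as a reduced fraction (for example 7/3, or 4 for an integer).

1. F_x = 1154/269  [[A, B, F are collinear ⇒ 10x-13y+12=0] ∩ [PF ⟂ AB ⇒ -13x-10y+98=0]]
2. F_y = 1136/269  [[A, B, F are collinear ⇒ 10x-13y+12=0] ∩ [PF ⟂ AB ⇒ -13x-10y+98=0]]
   so F = (1154/269, 1136/269)

F = (1154/269, 1136/269)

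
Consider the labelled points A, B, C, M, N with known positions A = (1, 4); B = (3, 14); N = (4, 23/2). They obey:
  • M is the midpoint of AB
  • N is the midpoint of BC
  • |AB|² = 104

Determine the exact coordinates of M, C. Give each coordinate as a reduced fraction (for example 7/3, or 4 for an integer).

1. M_x = 2  [2·M = A+B = (1, 4)+(3, 14)]
2. M_y = 9  [2·M = A+B = (1, 4)+(3, 14)]
   so M = (2, 9)
3. C_x = 5  [C = 2·N−B = 2·(4, 23/2)−(3, 14)]
4. C_y = 9  [C = 2·N−B = 2·(4, 23/2)−(3, 14)]
   so C = (5, 9)

M = (2, 9)
C = (5, 9)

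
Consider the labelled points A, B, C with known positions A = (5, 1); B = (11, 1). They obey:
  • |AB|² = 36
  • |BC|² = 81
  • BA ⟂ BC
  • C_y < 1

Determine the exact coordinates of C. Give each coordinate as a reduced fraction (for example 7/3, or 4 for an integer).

1. C_x = 11  [[BA ⟂ BC ⇒ -6x+66=0] ∩ [|C−(11, 1)|²=81]]
2. C_y = -8  [[BA ⟂ BC ⇒ -6x+66=0] ∩ [|C−(11, 1)|²=81]]
   so C = (11, -8)

C = (11, -8)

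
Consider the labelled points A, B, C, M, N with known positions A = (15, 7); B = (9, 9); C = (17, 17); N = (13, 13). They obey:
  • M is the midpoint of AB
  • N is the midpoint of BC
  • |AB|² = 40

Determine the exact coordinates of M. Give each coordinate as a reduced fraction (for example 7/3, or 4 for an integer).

1. M_x = 12  [2·M = A+B = (15, 7)+(9, 9)]
2. M_y = 8  [2·M = A+B = (15, 7)+(9, 9)]
   so M = (12, 8)

M = (12, 8)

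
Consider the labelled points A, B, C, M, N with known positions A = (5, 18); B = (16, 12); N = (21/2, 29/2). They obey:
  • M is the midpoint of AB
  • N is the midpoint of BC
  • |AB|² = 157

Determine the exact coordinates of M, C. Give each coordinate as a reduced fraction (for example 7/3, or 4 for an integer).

M = (21/2, 15)
C = (5, 17)

1. M_x = 21/2  [2·M = A+B = (5, 18)+(16, 12)]
2. M_y = 15  [2·M = A+B = (5, 18)+(16, 12)]
   so M = (21/2, 15)
3. C_x = 5  [C = 2·N−B = 2·(21/2, 29/2)−(16, 12)]
4. C_y = 17  [C = 2·N−B = 2·(21/2, 29/2)−(16, 12)]
   so C = (5, 17)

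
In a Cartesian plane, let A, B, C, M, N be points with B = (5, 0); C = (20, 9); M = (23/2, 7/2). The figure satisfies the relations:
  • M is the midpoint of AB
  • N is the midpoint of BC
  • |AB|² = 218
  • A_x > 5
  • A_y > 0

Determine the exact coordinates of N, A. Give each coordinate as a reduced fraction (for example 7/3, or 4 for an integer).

1. A_x = 18  [A = 2·M−B = 2·(23/2, 7/2)−(5, 0)]
2. A_y = 7  [A = 2·M−B = 2·(23/2, 7/2)−(5, 0)]
   so A = (18, 7)
3. N_x = 25/2  [2·N = B+C = (5, 0)+(20, 9)]
4. N_y = 9/2  [2·N = B+C = (5, 0)+(20, 9)]
   so N = (25/2, 9/2)

N = (25/2, 9/2)
A = (18, 7)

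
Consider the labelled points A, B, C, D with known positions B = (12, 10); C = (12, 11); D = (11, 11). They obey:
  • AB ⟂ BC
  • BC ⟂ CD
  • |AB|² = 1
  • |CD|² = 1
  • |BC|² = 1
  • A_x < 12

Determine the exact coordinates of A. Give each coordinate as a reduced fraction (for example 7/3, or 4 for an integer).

1. A_x = 11  [[AB ⟂ BC ⇒ -1y+10=0] ∩ [|A−(12, 10)|²=1]]
2. A_y = 10  [[AB ⟂ BC ⇒ -1y+10=0] ∩ [|A−(12, 10)|²=1]]
   so A = (11, 10)

A = (11, 10)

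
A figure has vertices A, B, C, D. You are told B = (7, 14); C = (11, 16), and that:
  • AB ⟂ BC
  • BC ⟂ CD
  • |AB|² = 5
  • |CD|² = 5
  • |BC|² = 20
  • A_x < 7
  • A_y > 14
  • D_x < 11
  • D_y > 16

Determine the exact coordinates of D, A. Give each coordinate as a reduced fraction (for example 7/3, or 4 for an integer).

1. D_x = 10  [[BC ⟂ CD ⇒ 4x+2y-76=0] ∩ [|D−(11, 16)|²=5]]
2. D_y = 18  [[BC ⟂ CD ⇒ 4x+2y-76=0] ∩ [|D−(11, 16)|²=5]]
   so D = (10, 18)
3. A_x = 6  [[AB ⟂ BC ⇒ -4x-2y+56=0] ∩ [|A−(7, 14)|²=5]]
4. A_y = 16  [[AB ⟂ BC ⇒ -4x-2y+56=0] ∩ [|A−(7, 14)|²=5]]
   so A = (6, 16)

D = (10, 18)
A = (6, 16)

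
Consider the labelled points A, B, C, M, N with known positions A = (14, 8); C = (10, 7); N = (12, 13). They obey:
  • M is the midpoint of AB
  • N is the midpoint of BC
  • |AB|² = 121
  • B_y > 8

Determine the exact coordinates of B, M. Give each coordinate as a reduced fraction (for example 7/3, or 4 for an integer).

B = (14, 19)
M = (14, 27/2)

1. B_x = 14  [B = 2·N−C = 2·(12, 13)−(10, 7)]
2. B_y = 19  [B = 2·N−C = 2·(12, 13)−(10, 7)]
   so B = (14, 19)
3. M_x = 14  [2·M = A+B = (14, 8)+(14, 19)]
4. M_y = 27/2  [2·M = A+B = (14, 8)+(14, 19)]
   so M = (14, 27/2)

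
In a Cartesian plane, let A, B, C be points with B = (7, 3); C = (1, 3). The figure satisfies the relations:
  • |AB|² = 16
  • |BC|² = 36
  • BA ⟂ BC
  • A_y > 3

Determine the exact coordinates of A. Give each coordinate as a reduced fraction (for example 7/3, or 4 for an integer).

A = (7, 7)

1. A_x = 7  [[BA ⟂ BC ⇒ -6x+42=0] ∩ [|A−(7, 3)|²=16]]
2. A_y = 7  [[BA ⟂ BC ⇒ -6x+42=0] ∩ [|A−(7, 3)|²=16]]
   so A = (7, 7)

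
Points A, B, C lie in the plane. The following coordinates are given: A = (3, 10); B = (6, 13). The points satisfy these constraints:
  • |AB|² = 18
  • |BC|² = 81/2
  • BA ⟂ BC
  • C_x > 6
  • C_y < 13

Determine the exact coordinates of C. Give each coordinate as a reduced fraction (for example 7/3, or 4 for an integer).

1. C_x = 21/2  [[BA ⟂ BC ⇒ -3x-3y+57=0] ∩ [|C−(6, 13)|²=81/2]]
2. C_y = 17/2  [[BA ⟂ BC ⇒ -3x-3y+57=0] ∩ [|C−(6, 13)|²=81/2]]
   so C = (21/2, 17/2)

C = (21/2, 17/2)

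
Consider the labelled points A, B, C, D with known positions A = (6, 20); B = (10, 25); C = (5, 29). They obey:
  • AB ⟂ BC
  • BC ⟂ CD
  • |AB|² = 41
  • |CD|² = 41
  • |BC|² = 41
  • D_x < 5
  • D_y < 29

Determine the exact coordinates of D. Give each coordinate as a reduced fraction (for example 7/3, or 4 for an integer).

1. D_x = 1  [[BC ⟂ CD ⇒ -5x+4y-91=0] ∩ [|D−(5, 29)|²=41]]
2. D_y = 24  [[BC ⟂ CD ⇒ -5x+4y-91=0] ∩ [|D−(5, 29)|²=41]]
   so D = (1, 24)

D = (1, 24)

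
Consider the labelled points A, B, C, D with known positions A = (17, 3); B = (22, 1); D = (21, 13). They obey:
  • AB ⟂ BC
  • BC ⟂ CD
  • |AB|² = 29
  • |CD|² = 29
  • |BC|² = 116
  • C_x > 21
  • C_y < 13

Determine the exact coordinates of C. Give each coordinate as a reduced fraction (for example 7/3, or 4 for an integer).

1. C_x = 26  [[AB ⟂ BC ⇒ 5x-2y-108=0] ∩ [|C−(21, 13)|²=29]]
2. C_y = 11  [[AB ⟂ BC ⇒ 5x-2y-108=0] ∩ [|C−(21, 13)|²=29]]
   so C = (26, 11)

C = (26, 11)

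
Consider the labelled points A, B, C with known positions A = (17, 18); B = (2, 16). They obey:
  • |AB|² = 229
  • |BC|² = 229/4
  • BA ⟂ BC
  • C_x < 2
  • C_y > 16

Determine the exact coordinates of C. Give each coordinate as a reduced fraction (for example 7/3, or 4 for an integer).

C = (1, 47/2)

1. C_x = 1  [[BA ⟂ BC ⇒ 15x+2y-62=0] ∩ [|C−(2, 16)|²=229/4]]
2. C_y = 47/2  [[BA ⟂ BC ⇒ 15x+2y-62=0] ∩ [|C−(2, 16)|²=229/4]]
   so C = (1, 47/2)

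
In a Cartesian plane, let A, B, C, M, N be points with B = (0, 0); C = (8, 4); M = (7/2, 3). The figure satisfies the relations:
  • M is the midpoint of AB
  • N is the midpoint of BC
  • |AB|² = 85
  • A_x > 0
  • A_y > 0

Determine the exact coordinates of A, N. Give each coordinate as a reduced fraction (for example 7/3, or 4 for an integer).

A = (7, 6)
N = (4, 2)

1. A_x = 7  [A = 2·M−B = 2·(7/2, 3)−(0, 0)]
2. A_y = 6  [A = 2·M−B = 2·(7/2, 3)−(0, 0)]
   so A = (7, 6)
3. N_x = 4  [2·N = B+C = (0, 0)+(8, 4)]
4. N_y = 2  [2·N = B+C = (0, 0)+(8, 4)]
   so N = (4, 2)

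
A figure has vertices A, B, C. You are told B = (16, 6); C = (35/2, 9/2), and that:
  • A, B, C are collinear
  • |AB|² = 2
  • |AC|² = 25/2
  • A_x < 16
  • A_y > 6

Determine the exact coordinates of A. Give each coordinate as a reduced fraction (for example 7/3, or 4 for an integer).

A = (15, 7)

1. A_x = 15  [[A, B, C are collinear ⇒ 3/2x+3/2y-33=0] ∩ [|A−(16, 6)|²=2]]
2. A_y = 7  [[A, B, C are collinear ⇒ 3/2x+3/2y-33=0] ∩ [|A−(16, 6)|²=2]]
   so A = (15, 7)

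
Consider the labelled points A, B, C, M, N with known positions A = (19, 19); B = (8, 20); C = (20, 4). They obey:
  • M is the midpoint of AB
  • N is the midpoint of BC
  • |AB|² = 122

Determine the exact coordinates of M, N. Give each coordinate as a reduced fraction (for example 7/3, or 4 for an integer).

M = (27/2, 39/2)
N = (14, 12)

1. M_x = 27/2  [2·M = A+B = (19, 19)+(8, 20)]
2. M_y = 39/2  [2·M = A+B = (19, 19)+(8, 20)]
   so M = (27/2, 39/2)
3. N_x = 14  [2·N = B+C = (8, 20)+(20, 4)]
4. N_y = 12  [2·N = B+C = (8, 20)+(20, 4)]
   so N = (14, 12)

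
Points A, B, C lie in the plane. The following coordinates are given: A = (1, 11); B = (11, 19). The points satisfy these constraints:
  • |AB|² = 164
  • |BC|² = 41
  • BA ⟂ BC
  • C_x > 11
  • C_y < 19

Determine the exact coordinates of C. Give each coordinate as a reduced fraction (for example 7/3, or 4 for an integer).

1. C_x = 15  [[BA ⟂ BC ⇒ -10x-8y+262=0] ∩ [|C−(11, 19)|²=41]]
2. C_y = 14  [[BA ⟂ BC ⇒ -10x-8y+262=0] ∩ [|C−(11, 19)|²=41]]
   so C = (15, 14)

C = (15, 14)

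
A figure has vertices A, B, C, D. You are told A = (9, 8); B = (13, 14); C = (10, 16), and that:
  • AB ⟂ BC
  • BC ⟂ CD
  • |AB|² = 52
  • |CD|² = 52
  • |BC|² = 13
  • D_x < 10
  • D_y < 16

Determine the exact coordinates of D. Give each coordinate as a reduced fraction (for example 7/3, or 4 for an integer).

D = (6, 10)

1. D_x = 6  [[BC ⟂ CD ⇒ -3x+2y-2=0] ∩ [|D−(10, 16)|²=52]]
2. D_y = 10  [[BC ⟂ CD ⇒ -3x+2y-2=0] ∩ [|D−(10, 16)|²=52]]
   so D = (6, 10)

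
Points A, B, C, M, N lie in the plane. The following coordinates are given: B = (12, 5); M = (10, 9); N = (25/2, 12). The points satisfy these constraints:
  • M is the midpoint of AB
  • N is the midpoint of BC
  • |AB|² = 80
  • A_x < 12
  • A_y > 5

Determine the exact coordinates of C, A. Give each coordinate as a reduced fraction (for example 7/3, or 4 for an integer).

C = (13, 19)
A = (8, 13)

1. A_x = 8  [A = 2·M−B = 2·(10, 9)−(12, 5)]
2. A_y = 13  [A = 2·M−B = 2·(10, 9)−(12, 5)]
   so A = (8, 13)
3. C_x = 13  [C = 2·N−B = 2·(25/2, 12)−(12, 5)]
4. C_y = 19  [C = 2·N−B = 2·(25/2, 12)−(12, 5)]
   so C = (13, 19)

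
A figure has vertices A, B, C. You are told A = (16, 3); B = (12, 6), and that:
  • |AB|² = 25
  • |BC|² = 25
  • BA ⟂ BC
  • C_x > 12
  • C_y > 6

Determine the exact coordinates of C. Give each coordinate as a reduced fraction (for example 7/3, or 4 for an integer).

1. C_x = 15  [[BA ⟂ BC ⇒ 4x-3y-30=0] ∩ [|C−(12, 6)|²=25]]
2. C_y = 10  [[BA ⟂ BC ⇒ 4x-3y-30=0] ∩ [|C−(12, 6)|²=25]]
   so C = (15, 10)

C = (15, 10)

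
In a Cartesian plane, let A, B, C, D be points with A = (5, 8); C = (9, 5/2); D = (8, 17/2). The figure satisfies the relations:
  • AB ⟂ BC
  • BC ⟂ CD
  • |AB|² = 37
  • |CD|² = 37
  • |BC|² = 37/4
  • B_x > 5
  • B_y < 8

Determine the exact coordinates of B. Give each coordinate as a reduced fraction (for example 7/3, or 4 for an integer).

1. B_x = 6  [[BC ⟂ CD ⇒ 1x-6y+6=0] ∩ [|B−(5, 8)|²=37]]
2. B_y = 2  [[BC ⟂ CD ⇒ 1x-6y+6=0] ∩ [|B−(5, 8)|²=37]]
   so B = (6, 2)

B = (6, 2)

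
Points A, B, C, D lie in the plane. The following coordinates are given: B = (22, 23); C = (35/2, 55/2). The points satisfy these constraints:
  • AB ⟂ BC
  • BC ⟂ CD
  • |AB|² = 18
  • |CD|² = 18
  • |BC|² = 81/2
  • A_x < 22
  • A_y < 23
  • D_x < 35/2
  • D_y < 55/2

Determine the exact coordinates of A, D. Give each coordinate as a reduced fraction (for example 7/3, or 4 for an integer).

1. A_x = 19  [[AB ⟂ BC ⇒ 9/2x-9/2y+9/2=0] ∩ [|A−(22, 23)|²=18]]
2. A_y = 20  [[AB ⟂ BC ⇒ 9/2x-9/2y+9/2=0] ∩ [|A−(22, 23)|²=18]]
   so A = (19, 20)
3. D_x = 29/2  [[BC ⟂ CD ⇒ -9/2x+9/2y-45=0] ∩ [|D−(35/2, 55/2)|²=18]]
4. D_y = 49/2  [[BC ⟂ CD ⇒ -9/2x+9/2y-45=0] ∩ [|D−(35/2, 55/2)|²=18]]
   so D = (29/2, 49/2)

A = (19, 20)
D = (29/2, 49/2)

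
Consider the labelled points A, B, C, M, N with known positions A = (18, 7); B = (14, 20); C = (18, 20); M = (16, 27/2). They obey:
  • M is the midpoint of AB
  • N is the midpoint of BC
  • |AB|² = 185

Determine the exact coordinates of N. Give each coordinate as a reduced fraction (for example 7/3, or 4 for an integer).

1. N_x = 16  [2·N = B+C = (14, 20)+(18, 20)]
2. N_y = 20  [2·N = B+C = (14, 20)+(18, 20)]
   so N = (16, 20)

N = (16, 20)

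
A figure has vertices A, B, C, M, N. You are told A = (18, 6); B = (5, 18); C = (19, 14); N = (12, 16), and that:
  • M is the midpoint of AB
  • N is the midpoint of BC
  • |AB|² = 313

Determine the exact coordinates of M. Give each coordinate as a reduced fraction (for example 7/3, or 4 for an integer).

1. M_x = 23/2  [2·M = A+B = (18, 6)+(5, 18)]
2. M_y = 12  [2·M = A+B = (18, 6)+(5, 18)]
   so M = (23/2, 12)

M = (23/2, 12)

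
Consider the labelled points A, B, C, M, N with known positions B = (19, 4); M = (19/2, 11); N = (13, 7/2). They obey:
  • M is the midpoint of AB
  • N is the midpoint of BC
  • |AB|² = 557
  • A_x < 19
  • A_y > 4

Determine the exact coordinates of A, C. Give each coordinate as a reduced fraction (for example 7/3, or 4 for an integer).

A = (0, 18)
C = (7, 3)

1. A_x = 0  [A = 2·M−B = 2·(19/2, 11)−(19, 4)]
2. A_y = 18  [A = 2·M−B = 2·(19/2, 11)−(19, 4)]
   so A = (0, 18)
3. C_x = 7  [C = 2·N−B = 2·(13, 7/2)−(19, 4)]
4. C_y = 3  [C = 2·N−B = 2·(13, 7/2)−(19, 4)]
   so C = (7, 3)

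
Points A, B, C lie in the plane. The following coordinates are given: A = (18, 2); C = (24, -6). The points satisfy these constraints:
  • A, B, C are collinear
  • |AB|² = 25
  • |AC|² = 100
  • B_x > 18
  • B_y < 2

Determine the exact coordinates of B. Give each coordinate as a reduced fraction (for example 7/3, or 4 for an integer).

B = (21, -2)

1. B_x = 21  [[A, B, C are collinear ⇒ -8x-6y+156=0] ∩ [|B−(18, 2)|²=25]]
2. B_y = -2  [[A, B, C are collinear ⇒ -8x-6y+156=0] ∩ [|B−(18, 2)|²=25]]
   so B = (21, -2)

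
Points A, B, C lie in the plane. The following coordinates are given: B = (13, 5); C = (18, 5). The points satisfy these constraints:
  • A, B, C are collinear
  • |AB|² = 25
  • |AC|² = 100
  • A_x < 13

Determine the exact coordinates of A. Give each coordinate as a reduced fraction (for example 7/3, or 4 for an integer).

A = (8, 5)

1. A_x = 8  [[A, B, C are collinear ⇒ 5y-25=0] ∩ [|A−(13, 5)|²=25]]
2. A_y = 5  [[A, B, C are collinear ⇒ 5y-25=0] ∩ [|A−(13, 5)|²=25]]
   so A = (8, 5)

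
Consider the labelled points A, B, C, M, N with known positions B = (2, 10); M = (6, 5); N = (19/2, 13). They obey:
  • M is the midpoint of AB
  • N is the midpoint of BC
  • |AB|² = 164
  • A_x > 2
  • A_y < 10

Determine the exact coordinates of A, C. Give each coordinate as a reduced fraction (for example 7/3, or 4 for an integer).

1. A_x = 10  [A = 2·M−B = 2·(6, 5)−(2, 10)]
2. A_y = 0  [A = 2·M−B = 2·(6, 5)−(2, 10)]
   so A = (10, 0)
3. C_x = 17  [C = 2·N−B = 2·(19/2, 13)−(2, 10)]
4. C_y = 16  [C = 2·N−B = 2·(19/2, 13)−(2, 10)]
   so C = (17, 16)

A = (10, 0)
C = (17, 16)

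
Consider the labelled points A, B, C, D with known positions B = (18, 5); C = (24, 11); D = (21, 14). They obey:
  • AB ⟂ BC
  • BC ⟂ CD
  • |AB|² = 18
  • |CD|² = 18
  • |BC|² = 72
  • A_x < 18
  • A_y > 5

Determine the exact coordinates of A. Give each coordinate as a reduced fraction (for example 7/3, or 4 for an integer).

A = (15, 8)

1. A_x = 15  [[AB ⟂ BC ⇒ -6x-6y+138=0] ∩ [|A−(18, 5)|²=18]]
2. A_y = 8  [[AB ⟂ BC ⇒ -6x-6y+138=0] ∩ [|A−(18, 5)|²=18]]
   so A = (15, 8)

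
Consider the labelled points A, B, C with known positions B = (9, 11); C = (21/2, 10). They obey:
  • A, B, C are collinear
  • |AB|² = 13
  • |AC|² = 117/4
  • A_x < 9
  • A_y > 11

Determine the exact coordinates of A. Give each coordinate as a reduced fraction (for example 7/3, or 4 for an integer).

A = (6, 13)

1. A_x = 6  [[A, B, C are collinear ⇒ 1x+3/2y-51/2=0] ∩ [|A−(9, 11)|²=13]]
2. A_y = 13  [[A, B, C are collinear ⇒ 1x+3/2y-51/2=0] ∩ [|A−(9, 11)|²=13]]
   so A = (6, 13)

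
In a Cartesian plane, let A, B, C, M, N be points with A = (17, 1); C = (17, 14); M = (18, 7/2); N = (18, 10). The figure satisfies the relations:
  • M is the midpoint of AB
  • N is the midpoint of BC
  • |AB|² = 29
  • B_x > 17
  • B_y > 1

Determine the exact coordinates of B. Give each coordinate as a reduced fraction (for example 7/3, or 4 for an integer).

1. B_x = 19  [B = 2·M−A = 2·(18, 7/2)−(17, 1)]
2. B_y = 6  [B = 2·M−A = 2·(18, 7/2)−(17, 1)]
   so B = (19, 6)

B = (19, 6)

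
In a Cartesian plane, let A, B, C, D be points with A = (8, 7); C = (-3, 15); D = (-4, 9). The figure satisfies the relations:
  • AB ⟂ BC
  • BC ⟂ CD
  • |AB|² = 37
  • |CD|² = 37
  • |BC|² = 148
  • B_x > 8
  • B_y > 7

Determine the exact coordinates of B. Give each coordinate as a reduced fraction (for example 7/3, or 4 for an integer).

1. B_x = 9  [[BC ⟂ CD ⇒ 1x+6y-87=0] ∩ [|B−(8, 7)|²=37]]
2. B_y = 13  [[BC ⟂ CD ⇒ 1x+6y-87=0] ∩ [|B−(8, 7)|²=37]]
   so B = (9, 13)

B = (9, 13)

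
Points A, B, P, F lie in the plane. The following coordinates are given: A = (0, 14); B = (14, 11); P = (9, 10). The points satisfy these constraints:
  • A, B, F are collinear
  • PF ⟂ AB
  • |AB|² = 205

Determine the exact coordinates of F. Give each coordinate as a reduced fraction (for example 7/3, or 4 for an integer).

1. F_x = 1932/205  [[A, B, F are collinear ⇒ 3x+14y-196=0] ∩ [PF ⟂ AB ⇒ 14x-3y-96=0]]
2. F_y = 2456/205  [[A, B, F are collinear ⇒ 3x+14y-196=0] ∩ [PF ⟂ AB ⇒ 14x-3y-96=0]]
   so F = (1932/205, 2456/205)

F = (1932/205, 2456/205)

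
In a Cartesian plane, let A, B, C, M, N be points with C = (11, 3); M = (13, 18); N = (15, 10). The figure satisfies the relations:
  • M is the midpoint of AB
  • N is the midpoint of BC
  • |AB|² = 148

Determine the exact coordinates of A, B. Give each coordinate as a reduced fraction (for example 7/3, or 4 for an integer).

A = (7, 19)
B = (19, 17)

1. B_x = 19  [B = 2·N−C = 2·(15, 10)−(11, 3)]
2. B_y = 17  [B = 2·N−C = 2·(15, 10)−(11, 3)]
   so B = (19, 17)
3. A_x = 7  [A = 2·M−B = 2·(13, 18)−(19, 17)]
4. A_y = 19  [A = 2·M−B = 2·(13, 18)−(19, 17)]
   so A = (7, 19)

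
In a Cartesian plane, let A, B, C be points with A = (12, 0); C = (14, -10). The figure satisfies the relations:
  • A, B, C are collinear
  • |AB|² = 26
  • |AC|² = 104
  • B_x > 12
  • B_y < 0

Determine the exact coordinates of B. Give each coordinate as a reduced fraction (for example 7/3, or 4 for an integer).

B = (13, -5)

1. B_x = 13  [[A, B, C are collinear ⇒ -10x-2y+120=0] ∩ [|B−(12, 0)|²=26]]
2. B_y = -5  [[A, B, C are collinear ⇒ -10x-2y+120=0] ∩ [|B−(12, 0)|²=26]]
   so B = (13, -5)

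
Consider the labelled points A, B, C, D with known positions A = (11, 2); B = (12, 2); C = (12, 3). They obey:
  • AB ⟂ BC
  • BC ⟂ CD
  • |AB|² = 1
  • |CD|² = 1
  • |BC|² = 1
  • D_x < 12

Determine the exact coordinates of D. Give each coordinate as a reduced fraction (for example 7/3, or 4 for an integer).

1. D_x = 11  [[BC ⟂ CD ⇒ 1y-3=0] ∩ [|D−(12, 3)|²=1]]
2. D_y = 3  [[BC ⟂ CD ⇒ 1y-3=0] ∩ [|D−(12, 3)|²=1]]
   so D = (11, 3)

D = (11, 3)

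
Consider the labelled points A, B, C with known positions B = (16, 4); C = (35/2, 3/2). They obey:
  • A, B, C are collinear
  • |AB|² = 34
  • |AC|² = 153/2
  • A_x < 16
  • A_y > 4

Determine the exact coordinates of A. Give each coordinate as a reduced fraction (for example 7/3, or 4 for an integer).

A = (13, 9)

1. A_x = 13  [[A, B, C are collinear ⇒ 5/2x+3/2y-46=0] ∩ [|A−(16, 4)|²=34]]
2. A_y = 9  [[A, B, C are collinear ⇒ 5/2x+3/2y-46=0] ∩ [|A−(16, 4)|²=34]]
   so A = (13, 9)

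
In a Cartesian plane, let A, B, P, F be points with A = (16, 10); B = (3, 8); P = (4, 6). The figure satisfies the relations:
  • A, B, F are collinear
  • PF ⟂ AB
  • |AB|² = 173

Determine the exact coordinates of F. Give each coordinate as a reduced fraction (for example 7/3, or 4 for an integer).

F = (636/173, 1402/173)

1. F_x = 636/173  [[A, B, F are collinear ⇒ 2x-13y+98=0] ∩ [PF ⟂ AB ⇒ -13x-2y+64=0]]
2. F_y = 1402/173  [[A, B, F are collinear ⇒ 2x-13y+98=0] ∩ [PF ⟂ AB ⇒ -13x-2y+64=0]]
   so F = (636/173, 1402/173)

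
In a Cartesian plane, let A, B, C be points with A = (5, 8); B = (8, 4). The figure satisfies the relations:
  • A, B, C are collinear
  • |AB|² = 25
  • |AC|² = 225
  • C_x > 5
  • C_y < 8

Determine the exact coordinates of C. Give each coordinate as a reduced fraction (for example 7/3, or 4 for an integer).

1. C_x = 14  [[A, B, C are collinear ⇒ 4x+3y-44=0] ∩ [|C−(5, 8)|²=225]]
2. C_y = -4  [[A, B, C are collinear ⇒ 4x+3y-44=0] ∩ [|C−(5, 8)|²=225]]
   so C = (14, -4)

C = (14, -4)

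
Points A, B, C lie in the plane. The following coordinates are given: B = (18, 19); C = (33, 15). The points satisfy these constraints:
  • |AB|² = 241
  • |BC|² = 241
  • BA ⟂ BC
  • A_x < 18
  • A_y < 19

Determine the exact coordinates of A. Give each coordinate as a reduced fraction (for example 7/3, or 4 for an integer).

A = (14, 4)

1. A_x = 14  [[BA ⟂ BC ⇒ 15x-4y-194=0] ∩ [|A−(18, 19)|²=241]]
2. A_y = 4  [[BA ⟂ BC ⇒ 15x-4y-194=0] ∩ [|A−(18, 19)|²=241]]
   so A = (14, 4)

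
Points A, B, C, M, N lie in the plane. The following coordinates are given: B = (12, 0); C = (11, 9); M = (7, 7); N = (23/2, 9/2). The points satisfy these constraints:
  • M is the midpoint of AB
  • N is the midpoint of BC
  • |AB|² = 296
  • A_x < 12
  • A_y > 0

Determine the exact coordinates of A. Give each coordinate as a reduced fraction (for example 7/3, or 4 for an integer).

A = (2, 14)

1. A_x = 2  [A = 2·M−B = 2·(7, 7)−(12, 0)]
2. A_y = 14  [A = 2·M−B = 2·(7, 7)−(12, 0)]
   so A = (2, 14)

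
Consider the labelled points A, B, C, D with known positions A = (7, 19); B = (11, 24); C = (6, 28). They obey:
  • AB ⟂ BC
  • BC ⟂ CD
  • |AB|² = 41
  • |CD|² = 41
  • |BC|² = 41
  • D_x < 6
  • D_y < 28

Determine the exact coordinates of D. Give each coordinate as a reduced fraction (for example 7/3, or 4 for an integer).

1. D_x = 2  [[BC ⟂ CD ⇒ -5x+4y-82=0] ∩ [|D−(6, 28)|²=41]]
2. D_y = 23  [[BC ⟂ CD ⇒ -5x+4y-82=0] ∩ [|D−(6, 28)|²=41]]
   so D = (2, 23)

D = (2, 23)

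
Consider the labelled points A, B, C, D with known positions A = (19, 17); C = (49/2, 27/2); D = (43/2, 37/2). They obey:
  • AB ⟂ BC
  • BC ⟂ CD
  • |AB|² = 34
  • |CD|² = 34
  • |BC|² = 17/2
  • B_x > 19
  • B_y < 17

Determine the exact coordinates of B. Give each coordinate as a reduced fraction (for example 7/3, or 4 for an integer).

B = (22, 12)

1. B_x = 22  [[BC ⟂ CD ⇒ 3x-5y-6=0] ∩ [|B−(19, 17)|²=34]]
2. B_y = 12  [[BC ⟂ CD ⇒ 3x-5y-6=0] ∩ [|B−(19, 17)|²=34]]
   so B = (22, 12)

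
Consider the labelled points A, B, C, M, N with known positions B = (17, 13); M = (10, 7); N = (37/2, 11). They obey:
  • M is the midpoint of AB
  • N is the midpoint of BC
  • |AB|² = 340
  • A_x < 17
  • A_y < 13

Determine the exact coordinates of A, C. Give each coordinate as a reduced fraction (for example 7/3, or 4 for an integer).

A = (3, 1)
C = (20, 9)

1. A_x = 3  [A = 2·M−B = 2·(10, 7)−(17, 13)]
2. A_y = 1  [A = 2·M−B = 2·(10, 7)−(17, 13)]
   so A = (3, 1)
3. C_x = 20  [C = 2·N−B = 2·(37/2, 11)−(17, 13)]
4. C_y = 9  [C = 2·N−B = 2·(37/2, 11)−(17, 13)]
   so C = (20, 9)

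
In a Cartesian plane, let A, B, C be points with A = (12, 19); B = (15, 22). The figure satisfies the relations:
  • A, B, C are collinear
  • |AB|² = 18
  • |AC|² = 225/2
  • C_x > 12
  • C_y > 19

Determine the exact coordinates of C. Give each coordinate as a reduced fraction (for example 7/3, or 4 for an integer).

C = (39/2, 53/2)

1. C_x = 39/2  [[A, B, C are collinear ⇒ -3x+3y-21=0] ∩ [|C−(12, 19)|²=225/2]]
2. C_y = 53/2  [[A, B, C are collinear ⇒ -3x+3y-21=0] ∩ [|C−(12, 19)|²=225/2]]
   so C = (39/2, 53/2)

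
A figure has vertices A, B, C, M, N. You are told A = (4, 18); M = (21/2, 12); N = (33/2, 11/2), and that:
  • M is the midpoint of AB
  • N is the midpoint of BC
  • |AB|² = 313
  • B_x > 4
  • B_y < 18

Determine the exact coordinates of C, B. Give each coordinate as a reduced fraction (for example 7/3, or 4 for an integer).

1. B_x = 17  [B = 2·M−A = 2·(21/2, 12)−(4, 18)]
2. B_y = 6  [B = 2·M−A = 2·(21/2, 12)−(4, 18)]
   so B = (17, 6)
3. C_x = 16  [C = 2·N−B = 2·(33/2, 11/2)−(17, 6)]
4. C_y = 5  [C = 2·N−B = 2·(33/2, 11/2)−(17, 6)]
   so C = (16, 5)

C = (16, 5)
B = (17, 6)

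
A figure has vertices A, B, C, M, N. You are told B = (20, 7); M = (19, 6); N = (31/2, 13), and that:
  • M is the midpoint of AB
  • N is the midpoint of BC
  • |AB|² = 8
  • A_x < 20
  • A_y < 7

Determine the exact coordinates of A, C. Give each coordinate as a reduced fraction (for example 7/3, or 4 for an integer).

A = (18, 5)
C = (11, 19)

1. A_x = 18  [A = 2·M−B = 2·(19, 6)−(20, 7)]
2. A_y = 5  [A = 2·M−B = 2·(19, 6)−(20, 7)]
   so A = (18, 5)
3. C_x = 11  [C = 2·N−B = 2·(31/2, 13)−(20, 7)]
4. C_y = 19  [C = 2·N−B = 2·(31/2, 13)−(20, 7)]
   so C = (11, 19)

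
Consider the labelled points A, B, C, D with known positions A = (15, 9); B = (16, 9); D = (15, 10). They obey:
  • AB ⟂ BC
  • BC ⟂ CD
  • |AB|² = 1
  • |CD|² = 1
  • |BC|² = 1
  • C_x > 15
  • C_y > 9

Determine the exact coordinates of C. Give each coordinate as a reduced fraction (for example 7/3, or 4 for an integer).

C = (16, 10)

1. C_x = 16  [[AB ⟂ BC ⇒ 1x-16=0] ∩ [|C−(15, 10)|²=1]]
2. C_y = 10  [[AB ⟂ BC ⇒ 1x-16=0] ∩ [|C−(15, 10)|²=1]]
   so C = (16, 10)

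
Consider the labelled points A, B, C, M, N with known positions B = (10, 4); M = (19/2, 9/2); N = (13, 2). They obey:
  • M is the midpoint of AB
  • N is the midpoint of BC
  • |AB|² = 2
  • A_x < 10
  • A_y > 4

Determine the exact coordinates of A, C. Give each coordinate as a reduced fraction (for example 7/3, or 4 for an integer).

1. A_x = 9  [A = 2·M−B = 2·(19/2, 9/2)−(10, 4)]
2. A_y = 5  [A = 2·M−B = 2·(19/2, 9/2)−(10, 4)]
   so A = (9, 5)
3. C_x = 16  [C = 2·N−B = 2·(13, 2)−(10, 4)]
4. C_y = 0  [C = 2·N−B = 2·(13, 2)−(10, 4)]
   so C = (16, 0)

A = (9, 5)
C = (16, 0)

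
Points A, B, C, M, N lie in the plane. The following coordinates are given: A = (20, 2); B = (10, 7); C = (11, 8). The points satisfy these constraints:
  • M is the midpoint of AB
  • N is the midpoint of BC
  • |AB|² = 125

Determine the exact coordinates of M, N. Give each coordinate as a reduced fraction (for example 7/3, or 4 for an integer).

1. M_x = 15  [2·M = A+B = (20, 2)+(10, 7)]
2. M_y = 9/2  [2·M = A+B = (20, 2)+(10, 7)]
   so M = (15, 9/2)
3. N_x = 21/2  [2·N = B+C = (10, 7)+(11, 8)]
4. N_y = 15/2  [2·N = B+C = (10, 7)+(11, 8)]
   so N = (21/2, 15/2)

M = (15, 9/2)
N = (21/2, 15/2)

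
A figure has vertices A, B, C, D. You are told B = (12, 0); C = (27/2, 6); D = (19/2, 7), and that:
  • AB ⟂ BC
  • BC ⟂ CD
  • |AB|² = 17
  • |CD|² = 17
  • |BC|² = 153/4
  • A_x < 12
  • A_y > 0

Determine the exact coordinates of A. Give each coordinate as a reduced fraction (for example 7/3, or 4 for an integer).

A = (8, 1)

1. A_x = 8  [[AB ⟂ BC ⇒ -3/2x-6y+18=0] ∩ [|A−(12, 0)|²=17]]
2. A_y = 1  [[AB ⟂ BC ⇒ -3/2x-6y+18=0] ∩ [|A−(12, 0)|²=17]]
   so A = (8, 1)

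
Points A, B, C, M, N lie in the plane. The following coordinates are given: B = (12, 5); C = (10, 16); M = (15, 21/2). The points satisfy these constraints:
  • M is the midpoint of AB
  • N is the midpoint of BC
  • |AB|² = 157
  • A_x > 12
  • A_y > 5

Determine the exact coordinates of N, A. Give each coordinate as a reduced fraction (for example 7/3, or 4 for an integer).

1. A_x = 18  [A = 2·M−B = 2·(15, 21/2)−(12, 5)]
2. A_y = 16  [A = 2·M−B = 2·(15, 21/2)−(12, 5)]
   so A = (18, 16)
3. N_x = 11  [2·N = B+C = (12, 5)+(10, 16)]
4. N_y = 21/2  [2·N = B+C = (12, 5)+(10, 16)]
   so N = (11, 21/2)

N = (11, 21/2)
A = (18, 16)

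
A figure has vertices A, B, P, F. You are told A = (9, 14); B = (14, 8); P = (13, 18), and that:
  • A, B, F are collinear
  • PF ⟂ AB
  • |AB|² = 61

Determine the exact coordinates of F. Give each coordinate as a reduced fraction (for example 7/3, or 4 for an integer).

F = (529/61, 878/61)

1. F_x = 529/61  [[A, B, F are collinear ⇒ 6x+5y-124=0] ∩ [PF ⟂ AB ⇒ 5x-6y+43=0]]
2. F_y = 878/61  [[A, B, F are collinear ⇒ 6x+5y-124=0] ∩ [PF ⟂ AB ⇒ 5x-6y+43=0]]
   so F = (529/61, 878/61)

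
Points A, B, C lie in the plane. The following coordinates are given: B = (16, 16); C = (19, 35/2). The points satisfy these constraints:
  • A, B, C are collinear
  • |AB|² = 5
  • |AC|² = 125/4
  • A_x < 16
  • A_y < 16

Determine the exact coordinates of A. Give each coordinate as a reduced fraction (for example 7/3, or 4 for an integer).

1. A_x = 14  [[A, B, C are collinear ⇒ -3/2x+3y-24=0] ∩ [|A−(16, 16)|²=5]]
2. A_y = 15  [[A, B, C are collinear ⇒ -3/2x+3y-24=0] ∩ [|A−(16, 16)|²=5]]
   so A = (14, 15)

A = (14, 15)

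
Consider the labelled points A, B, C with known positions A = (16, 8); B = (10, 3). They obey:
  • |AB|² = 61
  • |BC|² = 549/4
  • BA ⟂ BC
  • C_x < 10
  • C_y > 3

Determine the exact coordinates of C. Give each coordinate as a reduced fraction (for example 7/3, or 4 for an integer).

1. C_x = 5/2  [[BA ⟂ BC ⇒ 6x+5y-75=0] ∩ [|C−(10, 3)|²=549/4]]
2. C_y = 12  [[BA ⟂ BC ⇒ 6x+5y-75=0] ∩ [|C−(10, 3)|²=549/4]]
   so C = (5/2, 12)

C = (5/2, 12)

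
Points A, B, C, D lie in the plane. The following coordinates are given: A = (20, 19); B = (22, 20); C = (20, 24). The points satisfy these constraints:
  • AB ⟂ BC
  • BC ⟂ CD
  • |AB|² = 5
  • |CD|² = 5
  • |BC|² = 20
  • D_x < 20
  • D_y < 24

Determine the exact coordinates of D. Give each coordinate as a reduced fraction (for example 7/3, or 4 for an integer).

1. D_x = 18  [[BC ⟂ CD ⇒ -2x+4y-56=0] ∩ [|D−(20, 24)|²=5]]
2. D_y = 23  [[BC ⟂ CD ⇒ -2x+4y-56=0] ∩ [|D−(20, 24)|²=5]]
   so D = (18, 23)

D = (18, 23)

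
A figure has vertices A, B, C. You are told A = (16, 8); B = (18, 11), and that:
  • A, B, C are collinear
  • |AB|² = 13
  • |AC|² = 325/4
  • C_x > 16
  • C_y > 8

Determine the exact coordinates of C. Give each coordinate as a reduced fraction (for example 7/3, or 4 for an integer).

1. C_x = 21  [[A, B, C are collinear ⇒ -3x+2y+32=0] ∩ [|C−(16, 8)|²=325/4]]
2. C_y = 31/2  [[A, B, C are collinear ⇒ -3x+2y+32=0] ∩ [|C−(16, 8)|²=325/4]]
   so C = (21, 31/2)

C = (21, 31/2)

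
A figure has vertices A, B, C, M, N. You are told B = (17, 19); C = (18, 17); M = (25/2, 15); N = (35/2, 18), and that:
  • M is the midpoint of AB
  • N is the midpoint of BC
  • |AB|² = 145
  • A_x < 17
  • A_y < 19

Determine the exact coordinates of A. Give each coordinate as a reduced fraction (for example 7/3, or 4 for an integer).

1. A_x = 8  [A = 2·M−B = 2·(25/2, 15)−(17, 19)]
2. A_y = 11  [A = 2·M−B = 2·(25/2, 15)−(17, 19)]
   so A = (8, 11)

A = (8, 11)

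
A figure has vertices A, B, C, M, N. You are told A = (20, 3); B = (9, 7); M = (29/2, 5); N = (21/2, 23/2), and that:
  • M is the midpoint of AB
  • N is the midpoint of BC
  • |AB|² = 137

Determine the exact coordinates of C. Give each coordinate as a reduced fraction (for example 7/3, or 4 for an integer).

1. C_x = 12  [C = 2·N−B = 2·(21/2, 23/2)−(9, 7)]
2. C_y = 16  [C = 2·N−B = 2·(21/2, 23/2)−(9, 7)]
   so C = (12, 16)

C = (12, 16)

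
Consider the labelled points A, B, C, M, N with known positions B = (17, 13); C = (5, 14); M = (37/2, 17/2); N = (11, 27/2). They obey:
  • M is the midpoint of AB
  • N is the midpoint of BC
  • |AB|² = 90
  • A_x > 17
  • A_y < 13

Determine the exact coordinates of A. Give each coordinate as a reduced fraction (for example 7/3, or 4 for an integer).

1. A_x = 20  [A = 2·M−B = 2·(37/2, 17/2)−(17, 13)]
2. A_y = 4  [A = 2·M−B = 2·(37/2, 17/2)−(17, 13)]
   so A = (20, 4)

A = (20, 4)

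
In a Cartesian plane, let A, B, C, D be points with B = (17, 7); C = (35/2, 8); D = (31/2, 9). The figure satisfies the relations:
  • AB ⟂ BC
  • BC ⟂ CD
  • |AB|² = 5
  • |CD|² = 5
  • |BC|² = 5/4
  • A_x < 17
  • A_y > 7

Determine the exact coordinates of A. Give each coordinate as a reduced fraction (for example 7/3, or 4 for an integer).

A = (15, 8)

1. A_x = 15  [[AB ⟂ BC ⇒ -1/2x-1y+31/2=0] ∩ [|A−(17, 7)|²=5]]
2. A_y = 8  [[AB ⟂ BC ⇒ -1/2x-1y+31/2=0] ∩ [|A−(17, 7)|²=5]]
   so A = (15, 8)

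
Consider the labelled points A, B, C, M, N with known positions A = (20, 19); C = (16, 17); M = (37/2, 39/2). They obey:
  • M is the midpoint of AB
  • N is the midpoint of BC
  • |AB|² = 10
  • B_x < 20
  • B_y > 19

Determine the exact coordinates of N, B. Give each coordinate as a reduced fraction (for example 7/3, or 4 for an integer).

1. B_x = 17  [B = 2·M−A = 2·(37/2, 39/2)−(20, 19)]
2. B_y = 20  [B = 2·M−A = 2·(37/2, 39/2)−(20, 19)]
   so B = (17, 20)
3. N_x = 33/2  [2·N = B+C = (17, 20)+(16, 17)]
4. N_y = 37/2  [2·N = B+C = (17, 20)+(16, 17)]
   so N = (33/2, 37/2)

N = (33/2, 37/2)
B = (17, 20)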